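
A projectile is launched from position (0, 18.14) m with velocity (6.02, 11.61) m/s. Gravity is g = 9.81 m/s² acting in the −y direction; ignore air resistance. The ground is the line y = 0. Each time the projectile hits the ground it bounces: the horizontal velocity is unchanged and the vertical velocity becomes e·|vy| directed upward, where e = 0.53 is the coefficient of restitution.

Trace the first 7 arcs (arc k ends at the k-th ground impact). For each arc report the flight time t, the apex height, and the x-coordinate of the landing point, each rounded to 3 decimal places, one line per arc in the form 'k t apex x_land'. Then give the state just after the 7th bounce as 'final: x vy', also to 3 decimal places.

Arc 1: start y=18.140, vy=11.610 → t=3.442, apex=25.010, x_land=20.718, impact vy=-22.152
  bounce: vy ← 0.53·22.152 = 11.740
Arc 2: start y=0.000, vy=11.740 → t=2.394, apex=7.025, x_land=35.127, impact vy=-11.740
  bounce: vy ← 0.53·11.740 = 6.222
Arc 3: start y=0.000, vy=6.222 → t=1.269, apex=1.973, x_land=42.764, impact vy=-6.222
  bounce: vy ← 0.53·6.222 = 3.298
Arc 4: start y=0.000, vy=3.298 → t=0.672, apex=0.554, x_land=46.812, impact vy=-3.298
  bounce: vy ← 0.53·3.298 = 1.748
Arc 5: start y=0.000, vy=1.748 → t=0.356, apex=0.156, x_land=48.957, impact vy=-1.748
  bounce: vy ← 0.53·1.748 = 0.926
Arc 6: start y=0.000, vy=0.926 → t=0.189, apex=0.044, x_land=50.094, impact vy=-0.926
  bounce: vy ← 0.53·0.926 = 0.491
Arc 7: start y=0.000, vy=0.491 → t=0.100, apex=0.012, x_land=50.697, impact vy=-0.491
  bounce: vy ← 0.53·0.491 = 0.260

1 3.442 25.010 20.718
2 2.394 7.025 35.127
3 1.269 1.973 42.764
4 0.672 0.554 46.812
5 0.356 0.156 48.957
6 0.189 0.044 50.094
7 0.100 0.012 50.697
final: 50.697 0.260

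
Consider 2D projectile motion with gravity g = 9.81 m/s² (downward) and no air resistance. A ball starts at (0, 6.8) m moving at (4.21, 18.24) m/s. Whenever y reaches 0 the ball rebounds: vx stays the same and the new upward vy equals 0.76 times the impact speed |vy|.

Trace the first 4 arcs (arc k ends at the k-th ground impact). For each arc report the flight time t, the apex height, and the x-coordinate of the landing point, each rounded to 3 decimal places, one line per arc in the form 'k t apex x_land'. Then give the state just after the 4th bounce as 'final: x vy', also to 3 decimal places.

Arc 1: start y=6.800, vy=18.240 → t=4.060, apex=23.757, x_land=17.093, impact vy=-21.590
  bounce: vy ← 0.76·21.590 = 16.408
Arc 2: start y=0.000, vy=16.408 → t=3.345, apex=13.722, x_land=31.176, impact vy=-16.408
  bounce: vy ← 0.76·16.408 = 12.470
Arc 3: start y=0.000, vy=12.470 → t=2.542, apex=7.926, x_land=41.880, impact vy=-12.470
  bounce: vy ← 0.76·12.470 = 9.477
Arc 4: start y=0.000, vy=9.477 → t=1.932, apex=4.578, x_land=50.014, impact vy=-9.477
  bounce: vy ← 0.76·9.477 = 7.203

1 4.060 23.757 17.093
2 3.345 13.722 31.176
3 2.542 7.926 41.880
4 1.932 4.578 50.014
final: 50.014 7.203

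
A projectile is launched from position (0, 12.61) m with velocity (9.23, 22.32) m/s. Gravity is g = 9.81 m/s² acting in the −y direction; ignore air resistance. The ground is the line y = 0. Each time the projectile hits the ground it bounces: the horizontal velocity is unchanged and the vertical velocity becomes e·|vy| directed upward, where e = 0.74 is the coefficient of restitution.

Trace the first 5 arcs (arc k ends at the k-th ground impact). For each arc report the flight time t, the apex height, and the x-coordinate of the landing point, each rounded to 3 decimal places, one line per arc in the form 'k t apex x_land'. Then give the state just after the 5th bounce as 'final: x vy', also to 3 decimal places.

1 5.059 38.002 46.691
2 4.119 20.810 84.714
3 3.048 11.395 112.851
4 2.256 6.240 133.673
5 1.669 3.417 149.080
final: 149.080 6.059

Arc 1: start y=12.610, vy=22.320 → t=5.059, apex=38.002, x_land=46.691, impact vy=-27.306
  bounce: vy ← 0.74·27.306 = 20.206
Arc 2: start y=0.000, vy=20.206 → t=4.119, apex=20.810, x_land=84.714, impact vy=-20.206
  bounce: vy ← 0.74·20.206 = 14.952
Arc 3: start y=0.000, vy=14.952 → t=3.048, apex=11.395, x_land=112.851, impact vy=-14.952
  bounce: vy ← 0.74·14.952 = 11.065
Arc 4: start y=0.000, vy=11.065 → t=2.256, apex=6.240, x_land=133.673, impact vy=-11.065
  bounce: vy ← 0.74·11.065 = 8.188
Arc 5: start y=0.000, vy=8.188 → t=1.669, apex=3.417, x_land=149.080, impact vy=-8.188
  bounce: vy ← 0.74·8.188 = 6.059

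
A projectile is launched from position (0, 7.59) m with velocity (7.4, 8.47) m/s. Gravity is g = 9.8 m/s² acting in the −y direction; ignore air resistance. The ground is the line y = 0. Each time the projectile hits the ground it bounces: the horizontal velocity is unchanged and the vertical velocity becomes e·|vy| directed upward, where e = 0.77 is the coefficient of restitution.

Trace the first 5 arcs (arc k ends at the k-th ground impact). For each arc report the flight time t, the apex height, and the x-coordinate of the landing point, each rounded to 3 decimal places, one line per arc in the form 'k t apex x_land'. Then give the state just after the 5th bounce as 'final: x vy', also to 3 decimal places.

Arc 1: start y=7.590, vy=8.470 → t=2.380, apex=11.250, x_land=17.609, impact vy=-14.849
  bounce: vy ← 0.77·14.849 = 11.434
Arc 2: start y=0.000, vy=11.434 → t=2.333, apex=6.670, x_land=34.876, impact vy=-11.434
  bounce: vy ← 0.77·11.434 = 8.804
Arc 3: start y=0.000, vy=8.804 → t=1.797, apex=3.955, x_land=48.172, impact vy=-8.804
  bounce: vy ← 0.77·8.804 = 6.779
Arc 4: start y=0.000, vy=6.779 → t=1.384, apex=2.345, x_land=58.410, impact vy=-6.779
  bounce: vy ← 0.77·6.779 = 5.220
Arc 5: start y=0.000, vy=5.220 → t=1.065, apex=1.390, x_land=66.294, impact vy=-5.220
  bounce: vy ← 0.77·5.220 = 4.019

1 2.380 11.250 17.609
2 2.333 6.670 34.876
3 1.797 3.955 48.172
4 1.384 2.345 58.410
5 1.065 1.390 66.294
final: 66.294 4.019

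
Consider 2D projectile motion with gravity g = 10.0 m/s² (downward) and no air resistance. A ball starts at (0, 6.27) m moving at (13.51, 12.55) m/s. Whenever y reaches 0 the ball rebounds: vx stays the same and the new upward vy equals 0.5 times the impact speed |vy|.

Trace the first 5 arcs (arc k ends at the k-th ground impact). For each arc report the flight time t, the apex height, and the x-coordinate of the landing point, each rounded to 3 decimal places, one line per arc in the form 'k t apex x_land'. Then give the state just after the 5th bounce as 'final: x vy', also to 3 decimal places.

1 2.937 14.145 39.678
2 1.682 3.536 62.402
3 0.841 0.884 73.764
4 0.420 0.221 79.444
5 0.210 0.055 82.285
final: 82.285 0.526

Arc 1: start y=6.270, vy=12.550 → t=2.937, apex=14.145, x_land=39.678, impact vy=-16.820
  bounce: vy ← 0.5·16.820 = 8.410
Arc 2: start y=0.000, vy=8.410 → t=1.682, apex=3.536, x_land=62.402, impact vy=-8.410
  bounce: vy ← 0.5·8.410 = 4.205
Arc 3: start y=0.000, vy=4.205 → t=0.841, apex=0.884, x_land=73.764, impact vy=-4.205
  bounce: vy ← 0.5·4.205 = 2.102
Arc 4: start y=0.000, vy=2.102 → t=0.420, apex=0.221, x_land=79.444, impact vy=-2.102
  bounce: vy ← 0.5·2.102 = 1.051
Arc 5: start y=0.000, vy=1.051 → t=0.210, apex=0.055, x_land=82.285, impact vy=-1.051
  bounce: vy ← 0.5·1.051 = 0.526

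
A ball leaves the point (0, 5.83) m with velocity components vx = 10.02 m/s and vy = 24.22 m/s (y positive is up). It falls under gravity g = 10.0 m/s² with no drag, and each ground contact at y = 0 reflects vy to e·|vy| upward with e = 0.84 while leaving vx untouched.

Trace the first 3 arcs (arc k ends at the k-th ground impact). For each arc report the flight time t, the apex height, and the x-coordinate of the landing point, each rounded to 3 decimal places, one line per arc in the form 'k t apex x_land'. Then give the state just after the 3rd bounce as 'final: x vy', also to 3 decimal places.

Arc 1: start y=5.830, vy=24.220 → t=5.074, apex=35.160, x_land=50.840, impact vy=-26.518
  bounce: vy ← 0.84·26.518 = 22.275
Arc 2: start y=0.000, vy=22.275 → t=4.455, apex=24.809, x_land=95.479, impact vy=-22.275
  bounce: vy ← 0.84·22.275 = 18.711
Arc 3: start y=0.000, vy=18.711 → t=3.742, apex=17.505, x_land=132.976, impact vy=-18.711
  bounce: vy ← 0.84·18.711 = 15.717

1 5.074 35.160 50.840
2 4.455 24.809 95.479
3 3.742 17.505 132.976
final: 132.976 15.717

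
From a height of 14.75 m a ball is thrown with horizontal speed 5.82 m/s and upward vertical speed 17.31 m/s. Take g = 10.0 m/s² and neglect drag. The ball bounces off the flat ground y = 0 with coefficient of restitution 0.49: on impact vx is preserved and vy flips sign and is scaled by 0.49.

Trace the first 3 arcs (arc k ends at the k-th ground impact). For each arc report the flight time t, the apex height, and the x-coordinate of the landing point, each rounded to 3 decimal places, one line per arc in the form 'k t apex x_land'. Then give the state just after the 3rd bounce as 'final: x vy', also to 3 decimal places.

1 4.170 29.732 24.267
2 2.390 7.139 38.175
3 1.171 1.714 44.990
final: 44.990 2.869

Arc 1: start y=14.750, vy=17.310 → t=4.170, apex=29.732, x_land=24.267, impact vy=-24.385
  bounce: vy ← 0.49·24.385 = 11.949
Arc 2: start y=0.000, vy=11.949 → t=2.390, apex=7.139, x_land=38.175, impact vy=-11.949
  bounce: vy ← 0.49·11.949 = 5.855
Arc 3: start y=0.000, vy=5.855 → t=1.171, apex=1.714, x_land=44.990, impact vy=-5.855
  bounce: vy ← 0.49·5.855 = 2.869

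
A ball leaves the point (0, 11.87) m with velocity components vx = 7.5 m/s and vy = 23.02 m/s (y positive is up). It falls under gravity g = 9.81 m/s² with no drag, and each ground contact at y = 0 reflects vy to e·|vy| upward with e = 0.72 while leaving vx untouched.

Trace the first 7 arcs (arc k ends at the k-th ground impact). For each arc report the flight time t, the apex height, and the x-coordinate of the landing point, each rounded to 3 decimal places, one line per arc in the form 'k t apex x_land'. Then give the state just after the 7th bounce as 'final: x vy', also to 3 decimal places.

Arc 1: start y=11.870, vy=23.020 → t=5.162, apex=38.879, x_land=38.715, impact vy=-27.619
  bounce: vy ← 0.72·27.619 = 19.886
Arc 2: start y=0.000, vy=19.886 → t=4.054, apex=20.155, x_land=69.121, impact vy=-19.886
  bounce: vy ← 0.72·19.886 = 14.318
Arc 3: start y=0.000, vy=14.318 → t=2.919, apex=10.448, x_land=91.014, impact vy=-14.318
  bounce: vy ← 0.72·14.318 = 10.309
Arc 4: start y=0.000, vy=10.309 → t=2.102, apex=5.416, x_land=106.776, impact vy=-10.309
  bounce: vy ← 0.72·10.309 = 7.422
Arc 5: start y=0.000, vy=7.422 → t=1.513, apex=2.808, x_land=118.125, impact vy=-7.422
  bounce: vy ← 0.72·7.422 = 5.344
Arc 6: start y=0.000, vy=5.344 → t=1.090, apex=1.456, x_land=126.297, impact vy=-5.344
  bounce: vy ← 0.72·5.344 = 3.848
Arc 7: start y=0.000, vy=3.848 → t=0.784, apex=0.755, x_land=132.180, impact vy=-3.848
  bounce: vy ← 0.72·3.848 = 2.770

1 5.162 38.879 38.715
2 4.054 20.155 69.121
3 2.919 10.448 91.014
4 2.102 5.416 106.776
5 1.513 2.808 118.125
6 1.090 1.456 126.297
7 0.784 0.755 132.180
final: 132.180 2.770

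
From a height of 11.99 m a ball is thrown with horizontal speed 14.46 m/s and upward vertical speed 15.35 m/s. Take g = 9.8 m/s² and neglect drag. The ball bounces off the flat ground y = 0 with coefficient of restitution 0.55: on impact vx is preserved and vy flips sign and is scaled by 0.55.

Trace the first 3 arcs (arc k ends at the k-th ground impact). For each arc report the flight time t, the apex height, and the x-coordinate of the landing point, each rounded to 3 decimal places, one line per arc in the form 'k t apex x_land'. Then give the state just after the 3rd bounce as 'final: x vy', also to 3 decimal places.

1 3.780 24.012 54.659
2 2.435 7.263 89.869
3 1.339 2.197 109.235
final: 109.235 3.609

Arc 1: start y=11.990, vy=15.350 → t=3.780, apex=24.012, x_land=54.659, impact vy=-21.694
  bounce: vy ← 0.55·21.694 = 11.932
Arc 2: start y=0.000, vy=11.932 → t=2.435, apex=7.263, x_land=89.869, impact vy=-11.932
  bounce: vy ← 0.55·11.932 = 6.562
Arc 3: start y=0.000, vy=6.562 → t=1.339, apex=2.197, x_land=109.235, impact vy=-6.562
  bounce: vy ← 0.55·6.562 = 3.609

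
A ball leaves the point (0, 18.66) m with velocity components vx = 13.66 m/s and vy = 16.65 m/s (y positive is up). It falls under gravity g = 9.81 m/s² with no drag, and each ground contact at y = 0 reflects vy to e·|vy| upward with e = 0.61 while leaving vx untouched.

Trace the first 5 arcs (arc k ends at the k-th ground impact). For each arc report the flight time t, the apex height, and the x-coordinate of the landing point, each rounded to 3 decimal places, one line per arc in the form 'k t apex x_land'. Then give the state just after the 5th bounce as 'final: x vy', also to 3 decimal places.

Arc 1: start y=18.660, vy=16.650 → t=4.283, apex=32.790, x_land=58.503, impact vy=-25.364
  bounce: vy ← 0.61·25.364 = 15.472
Arc 2: start y=0.000, vy=15.472 → t=3.154, apex=12.201, x_land=101.591, impact vy=-15.472
  bounce: vy ← 0.61·15.472 = 9.438
Arc 3: start y=0.000, vy=9.438 → t=1.924, apex=4.540, x_land=127.875, impact vy=-9.438
  bounce: vy ← 0.61·9.438 = 5.757
Arc 4: start y=0.000, vy=5.757 → t=1.174, apex=1.689, x_land=143.908, impact vy=-5.757
  bounce: vy ← 0.61·5.757 = 3.512
Arc 5: start y=0.000, vy=3.512 → t=0.716, apex=0.629, x_land=153.688, impact vy=-3.512
  bounce: vy ← 0.61·3.512 = 2.142

1 4.283 32.790 58.503
2 3.154 12.201 101.591
3 1.924 4.540 127.875
4 1.174 1.689 143.908
5 0.716 0.629 153.688
final: 153.688 2.142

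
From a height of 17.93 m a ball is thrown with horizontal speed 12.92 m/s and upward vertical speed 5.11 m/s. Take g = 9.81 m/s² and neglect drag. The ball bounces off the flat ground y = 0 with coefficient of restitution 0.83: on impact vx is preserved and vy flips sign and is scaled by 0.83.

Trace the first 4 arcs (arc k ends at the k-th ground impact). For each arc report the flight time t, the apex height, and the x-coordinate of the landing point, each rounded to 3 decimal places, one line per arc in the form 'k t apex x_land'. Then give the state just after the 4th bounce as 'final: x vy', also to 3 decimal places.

Arc 1: start y=17.930, vy=5.110 → t=2.503, apex=19.261, x_land=32.332, impact vy=-19.440
  bounce: vy ← 0.83·19.440 = 16.135
Arc 2: start y=0.000, vy=16.135 → t=3.289, apex=13.269, x_land=74.832, impact vy=-16.135
  bounce: vy ← 0.83·16.135 = 13.392
Arc 3: start y=0.000, vy=13.392 → t=2.730, apex=9.141, x_land=110.107, impact vy=-13.392
  bounce: vy ← 0.83·13.392 = 11.115
Arc 4: start y=0.000, vy=11.115 → t=2.266, apex=6.297, x_land=139.386, impact vy=-11.115
  bounce: vy ← 0.83·11.115 = 9.226

1 2.503 19.261 32.332
2 3.289 13.269 74.832
3 2.730 9.141 110.107
4 2.266 6.297 139.386
final: 139.386 9.226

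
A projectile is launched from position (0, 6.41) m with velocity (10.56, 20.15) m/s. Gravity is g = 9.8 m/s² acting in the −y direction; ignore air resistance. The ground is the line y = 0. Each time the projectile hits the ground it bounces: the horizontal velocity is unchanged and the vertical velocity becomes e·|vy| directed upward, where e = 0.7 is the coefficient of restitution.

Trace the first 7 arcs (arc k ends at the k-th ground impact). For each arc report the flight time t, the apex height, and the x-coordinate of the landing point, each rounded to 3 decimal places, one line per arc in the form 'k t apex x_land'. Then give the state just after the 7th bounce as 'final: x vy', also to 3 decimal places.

1 4.409 27.125 46.559
2 3.294 13.291 81.343
3 2.306 6.513 105.692
4 1.614 3.191 122.736
5 1.130 1.564 134.667
6 0.791 0.766 143.019
7 0.554 0.375 148.865
final: 148.865 1.899

Arc 1: start y=6.410, vy=20.150 → t=4.409, apex=27.125, x_land=46.559, impact vy=-23.058
  bounce: vy ← 0.7·23.058 = 16.140
Arc 2: start y=0.000, vy=16.140 → t=3.294, apex=13.291, x_land=81.343, impact vy=-16.140
  bounce: vy ← 0.7·16.140 = 11.298
Arc 3: start y=0.000, vy=11.298 → t=2.306, apex=6.513, x_land=105.692, impact vy=-11.298
  bounce: vy ← 0.7·11.298 = 7.909
Arc 4: start y=0.000, vy=7.909 → t=1.614, apex=3.191, x_land=122.736, impact vy=-7.909
  bounce: vy ← 0.7·7.909 = 5.536
Arc 5: start y=0.000, vy=5.536 → t=1.130, apex=1.564, x_land=134.667, impact vy=-5.536
  bounce: vy ← 0.7·5.536 = 3.875
Arc 6: start y=0.000, vy=3.875 → t=0.791, apex=0.766, x_land=143.019, impact vy=-3.875
  bounce: vy ← 0.7·3.875 = 2.713
Arc 7: start y=0.000, vy=2.713 → t=0.554, apex=0.375, x_land=148.865, impact vy=-2.713
  bounce: vy ← 0.7·2.713 = 1.899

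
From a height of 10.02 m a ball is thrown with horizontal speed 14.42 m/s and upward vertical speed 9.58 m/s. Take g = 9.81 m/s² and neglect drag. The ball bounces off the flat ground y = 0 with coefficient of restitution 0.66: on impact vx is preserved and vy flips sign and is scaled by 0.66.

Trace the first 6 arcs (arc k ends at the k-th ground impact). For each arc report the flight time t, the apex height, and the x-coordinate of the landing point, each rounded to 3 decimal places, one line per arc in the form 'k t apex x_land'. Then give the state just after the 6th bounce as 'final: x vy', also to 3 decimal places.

1 2.708 14.698 39.043
2 2.285 6.402 71.993
3 1.508 2.789 93.739
4 0.995 1.215 108.092
5 0.657 0.529 117.564
6 0.434 0.231 123.816
final: 123.816 1.404

Arc 1: start y=10.020, vy=9.580 → t=2.708, apex=14.698, x_land=39.043, impact vy=-16.981
  bounce: vy ← 0.66·16.981 = 11.208
Arc 2: start y=0.000, vy=11.208 → t=2.285, apex=6.402, x_land=71.993, impact vy=-11.208
  bounce: vy ← 0.66·11.208 = 7.397
Arc 3: start y=0.000, vy=7.397 → t=1.508, apex=2.789, x_land=93.739, impact vy=-7.397
  bounce: vy ← 0.66·7.397 = 4.882
Arc 4: start y=0.000, vy=4.882 → t=0.995, apex=1.215, x_land=108.092, impact vy=-4.882
  bounce: vy ← 0.66·4.882 = 3.222
Arc 5: start y=0.000, vy=3.222 → t=0.657, apex=0.529, x_land=117.564, impact vy=-3.222
  bounce: vy ← 0.66·3.222 = 2.127
Arc 6: start y=0.000, vy=2.127 → t=0.434, apex=0.231, x_land=123.816, impact vy=-2.127
  bounce: vy ← 0.66·2.127 = 1.404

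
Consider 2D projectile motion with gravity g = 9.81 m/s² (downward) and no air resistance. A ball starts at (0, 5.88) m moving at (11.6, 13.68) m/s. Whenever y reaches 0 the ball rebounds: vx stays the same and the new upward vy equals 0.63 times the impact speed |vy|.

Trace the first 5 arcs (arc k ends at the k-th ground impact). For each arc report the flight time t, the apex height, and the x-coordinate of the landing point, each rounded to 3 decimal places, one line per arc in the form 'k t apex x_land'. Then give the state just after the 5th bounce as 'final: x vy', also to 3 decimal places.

Arc 1: start y=5.880, vy=13.680 → t=3.167, apex=15.418, x_land=36.743, impact vy=-17.393
  bounce: vy ← 0.63·17.393 = 10.957
Arc 2: start y=0.000, vy=10.957 → t=2.234, apex=6.120, x_land=62.656, impact vy=-10.957
  bounce: vy ← 0.63·10.957 = 6.903
Arc 3: start y=0.000, vy=6.903 → t=1.407, apex=2.429, x_land=78.982, impact vy=-6.903
  bounce: vy ← 0.63·6.903 = 4.349
Arc 4: start y=0.000, vy=4.349 → t=0.887, apex=0.964, x_land=89.267, impact vy=-4.349
  bounce: vy ← 0.63·4.349 = 2.740
Arc 5: start y=0.000, vy=2.740 → t=0.559, apex=0.383, x_land=95.746, impact vy=-2.740
  bounce: vy ← 0.63·2.740 = 1.726

1 3.167 15.418 36.743
2 2.234 6.120 62.656
3 1.407 2.429 78.982
4 0.887 0.964 89.267
5 0.559 0.383 95.746
final: 95.746 1.726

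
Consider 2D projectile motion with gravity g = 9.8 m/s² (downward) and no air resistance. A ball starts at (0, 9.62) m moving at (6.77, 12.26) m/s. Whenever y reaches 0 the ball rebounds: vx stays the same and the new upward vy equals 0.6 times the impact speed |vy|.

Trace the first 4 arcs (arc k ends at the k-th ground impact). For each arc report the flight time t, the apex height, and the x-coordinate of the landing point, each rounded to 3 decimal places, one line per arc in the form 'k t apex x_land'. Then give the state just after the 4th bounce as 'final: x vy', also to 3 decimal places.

1 3.129 17.289 21.186
2 2.254 6.224 36.446
3 1.352 2.241 45.602
4 0.811 0.807 51.096
final: 51.096 2.386

Arc 1: start y=9.620, vy=12.260 → t=3.129, apex=17.289, x_land=21.186, impact vy=-18.408
  bounce: vy ← 0.6·18.408 = 11.045
Arc 2: start y=0.000, vy=11.045 → t=2.254, apex=6.224, x_land=36.446, impact vy=-11.045
  bounce: vy ← 0.6·11.045 = 6.627
Arc 3: start y=0.000, vy=6.627 → t=1.352, apex=2.241, x_land=45.602, impact vy=-6.627
  bounce: vy ← 0.6·6.627 = 3.976
Arc 4: start y=0.000, vy=3.976 → t=0.811, apex=0.807, x_land=51.096, impact vy=-3.976
  bounce: vy ← 0.6·3.976 = 2.386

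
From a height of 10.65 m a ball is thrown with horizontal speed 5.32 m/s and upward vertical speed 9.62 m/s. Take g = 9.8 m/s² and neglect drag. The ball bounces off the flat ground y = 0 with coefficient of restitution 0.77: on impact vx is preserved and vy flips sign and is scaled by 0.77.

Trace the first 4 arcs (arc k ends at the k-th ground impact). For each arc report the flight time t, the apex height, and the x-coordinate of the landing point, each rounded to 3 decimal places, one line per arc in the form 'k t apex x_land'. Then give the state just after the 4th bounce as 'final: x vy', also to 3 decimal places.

1 2.753 15.372 14.645
2 2.728 9.114 29.156
3 2.100 5.404 40.329
4 1.617 3.204 48.933
final: 48.933 6.102

Arc 1: start y=10.650, vy=9.620 → t=2.753, apex=15.372, x_land=14.645, impact vy=-17.358
  bounce: vy ← 0.77·17.358 = 13.365
Arc 2: start y=0.000, vy=13.365 → t=2.728, apex=9.114, x_land=29.156, impact vy=-13.365
  bounce: vy ← 0.77·13.365 = 10.291
Arc 3: start y=0.000, vy=10.291 → t=2.100, apex=5.404, x_land=40.329, impact vy=-10.291
  bounce: vy ← 0.77·10.291 = 7.924
Arc 4: start y=0.000, vy=7.924 → t=1.617, apex=3.204, x_land=48.933, impact vy=-7.924
  bounce: vy ← 0.77·7.924 = 6.102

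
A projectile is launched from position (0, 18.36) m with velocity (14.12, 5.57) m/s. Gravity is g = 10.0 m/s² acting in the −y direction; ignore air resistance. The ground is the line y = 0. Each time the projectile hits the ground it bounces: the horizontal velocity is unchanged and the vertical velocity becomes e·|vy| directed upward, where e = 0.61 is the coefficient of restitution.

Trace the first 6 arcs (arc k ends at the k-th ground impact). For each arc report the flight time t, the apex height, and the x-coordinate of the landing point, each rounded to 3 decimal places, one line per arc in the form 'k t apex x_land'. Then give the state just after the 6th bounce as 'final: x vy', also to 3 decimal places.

Arc 1: start y=18.360, vy=5.570 → t=2.553, apex=19.911, x_land=36.042, impact vy=-19.956
  bounce: vy ← 0.61·19.956 = 12.173
Arc 2: start y=0.000, vy=12.173 → t=2.435, apex=7.409, x_land=70.418, impact vy=-12.173
  bounce: vy ← 0.61·12.173 = 7.425
Arc 3: start y=0.000, vy=7.425 → t=1.485, apex=2.757, x_land=91.388, impact vy=-7.425
  bounce: vy ← 0.61·7.425 = 4.530
Arc 4: start y=0.000, vy=4.530 → t=0.906, apex=1.026, x_land=104.179, impact vy=-4.530
  bounce: vy ← 0.61·4.530 = 2.763
Arc 5: start y=0.000, vy=2.763 → t=0.553, apex=0.382, x_land=111.982, impact vy=-2.763
  bounce: vy ← 0.61·2.763 = 1.685
Arc 6: start y=0.000, vy=1.685 → t=0.337, apex=0.142, x_land=116.742, impact vy=-1.685
  bounce: vy ← 0.61·1.685 = 1.028

1 2.553 19.911 36.042
2 2.435 7.409 70.418
3 1.485 2.757 91.388
4 0.906 1.026 104.179
5 0.553 0.382 111.982
6 0.337 0.142 116.742
final: 116.742 1.028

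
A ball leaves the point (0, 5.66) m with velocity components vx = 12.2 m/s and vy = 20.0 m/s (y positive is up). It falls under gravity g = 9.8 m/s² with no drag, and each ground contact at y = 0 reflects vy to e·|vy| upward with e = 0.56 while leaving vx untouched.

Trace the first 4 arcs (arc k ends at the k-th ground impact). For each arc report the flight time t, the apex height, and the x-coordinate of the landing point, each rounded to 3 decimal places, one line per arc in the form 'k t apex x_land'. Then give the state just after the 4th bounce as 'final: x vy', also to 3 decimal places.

Arc 1: start y=5.660, vy=20.000 → t=4.347, apex=26.068, x_land=53.038, impact vy=-22.604
  bounce: vy ← 0.56·22.604 = 12.658
Arc 2: start y=0.000, vy=12.658 → t=2.583, apex=8.175, x_land=84.554, impact vy=-12.658
  bounce: vy ← 0.56·12.658 = 7.089
Arc 3: start y=0.000, vy=7.089 → t=1.447, apex=2.564, x_land=102.203, impact vy=-7.089
  bounce: vy ← 0.56·7.089 = 3.970
Arc 4: start y=0.000, vy=3.970 → t=0.810, apex=0.804, x_land=112.086, impact vy=-3.970
  bounce: vy ← 0.56·3.970 = 2.223

1 4.347 26.068 53.038
2 2.583 8.175 84.554
3 1.447 2.564 102.203
4 0.810 0.804 112.086
final: 112.086 2.223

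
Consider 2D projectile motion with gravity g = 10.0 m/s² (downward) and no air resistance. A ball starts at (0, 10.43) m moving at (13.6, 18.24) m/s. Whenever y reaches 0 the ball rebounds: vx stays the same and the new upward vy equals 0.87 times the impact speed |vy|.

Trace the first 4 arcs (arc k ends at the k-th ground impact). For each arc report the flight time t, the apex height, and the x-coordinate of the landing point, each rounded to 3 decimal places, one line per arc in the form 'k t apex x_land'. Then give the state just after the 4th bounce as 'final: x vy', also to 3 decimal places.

Arc 1: start y=10.430, vy=18.240 → t=4.151, apex=27.065, x_land=56.448, impact vy=-23.266
  bounce: vy ← 0.87·23.266 = 20.241
Arc 2: start y=0.000, vy=20.241 → t=4.048, apex=20.485, x_land=111.504, impact vy=-20.241
  bounce: vy ← 0.87·20.241 = 17.610
Arc 3: start y=0.000, vy=17.610 → t=3.522, apex=15.505, x_land=159.403, impact vy=-17.610
  bounce: vy ← 0.87·17.610 = 15.321
Arc 4: start y=0.000, vy=15.321 → t=3.064, apex=11.736, x_land=201.075, impact vy=-15.321
  bounce: vy ← 0.87·15.321 = 13.329

1 4.151 27.065 56.448
2 4.048 20.485 111.504
3 3.522 15.505 159.403
4 3.064 11.736 201.075
final: 201.075 13.329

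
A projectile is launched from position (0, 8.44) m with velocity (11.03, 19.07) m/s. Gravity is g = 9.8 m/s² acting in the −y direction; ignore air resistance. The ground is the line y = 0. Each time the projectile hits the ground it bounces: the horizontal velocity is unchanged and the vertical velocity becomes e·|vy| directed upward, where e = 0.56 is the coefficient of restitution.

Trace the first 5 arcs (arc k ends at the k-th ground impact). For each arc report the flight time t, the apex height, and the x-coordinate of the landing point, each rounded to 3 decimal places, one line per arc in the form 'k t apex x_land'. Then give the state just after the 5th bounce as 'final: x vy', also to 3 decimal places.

1 4.293 26.994 47.352
2 2.629 8.465 76.348
3 1.472 2.655 92.585
4 0.824 0.833 101.679
5 0.462 0.261 106.771
final: 106.771 1.267

Arc 1: start y=8.440, vy=19.070 → t=4.293, apex=26.994, x_land=47.352, impact vy=-23.002
  bounce: vy ← 0.56·23.002 = 12.881
Arc 2: start y=0.000, vy=12.881 → t=2.629, apex=8.465, x_land=76.348, impact vy=-12.881
  bounce: vy ← 0.56·12.881 = 7.213
Arc 3: start y=0.000, vy=7.213 → t=1.472, apex=2.655, x_land=92.585, impact vy=-7.213
  bounce: vy ← 0.56·7.213 = 4.040
Arc 4: start y=0.000, vy=4.040 → t=0.824, apex=0.833, x_land=101.679, impact vy=-4.040
  bounce: vy ← 0.56·4.040 = 2.262
Arc 5: start y=0.000, vy=2.262 → t=0.462, apex=0.261, x_land=106.771, impact vy=-2.262
  bounce: vy ← 0.56·2.262 = 1.267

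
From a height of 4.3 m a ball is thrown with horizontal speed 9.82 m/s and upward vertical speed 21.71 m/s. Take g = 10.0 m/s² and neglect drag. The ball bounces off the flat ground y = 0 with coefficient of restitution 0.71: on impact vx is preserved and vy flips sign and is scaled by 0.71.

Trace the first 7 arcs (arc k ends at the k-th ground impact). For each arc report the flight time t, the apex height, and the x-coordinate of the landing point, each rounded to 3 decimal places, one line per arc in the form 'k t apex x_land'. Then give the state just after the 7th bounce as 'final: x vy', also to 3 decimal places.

Arc 1: start y=4.300, vy=21.710 → t=4.532, apex=27.866, x_land=44.502, impact vy=-23.608
  bounce: vy ← 0.71·23.608 = 16.761
Arc 2: start y=0.000, vy=16.761 → t=3.352, apex=14.047, x_land=77.422, impact vy=-16.761
  bounce: vy ← 0.71·16.761 = 11.901
Arc 3: start y=0.000, vy=11.901 → t=2.380, apex=7.081, x_land=100.794, impact vy=-11.901
  bounce: vy ← 0.71·11.901 = 8.449
Arc 4: start y=0.000, vy=8.449 → t=1.690, apex=3.570, x_land=117.389, impact vy=-8.449
  bounce: vy ← 0.71·8.449 = 5.999
Arc 5: start y=0.000, vy=5.999 → t=1.200, apex=1.799, x_land=129.171, impact vy=-5.999
  bounce: vy ← 0.71·5.999 = 4.259
Arc 6: start y=0.000, vy=4.259 → t=0.852, apex=0.907, x_land=137.537, impact vy=-4.259
  bounce: vy ← 0.71·4.259 = 3.024
Arc 7: start y=0.000, vy=3.024 → t=0.605, apex=0.457, x_land=143.476, impact vy=-3.024
  bounce: vy ← 0.71·3.024 = 2.147

1 4.532 27.866 44.502
2 3.352 14.047 77.422
3 2.380 7.081 100.794
4 1.690 3.570 117.389
5 1.200 1.799 129.171
6 0.852 0.907 137.537
7 0.605 0.457 143.476
final: 143.476 2.147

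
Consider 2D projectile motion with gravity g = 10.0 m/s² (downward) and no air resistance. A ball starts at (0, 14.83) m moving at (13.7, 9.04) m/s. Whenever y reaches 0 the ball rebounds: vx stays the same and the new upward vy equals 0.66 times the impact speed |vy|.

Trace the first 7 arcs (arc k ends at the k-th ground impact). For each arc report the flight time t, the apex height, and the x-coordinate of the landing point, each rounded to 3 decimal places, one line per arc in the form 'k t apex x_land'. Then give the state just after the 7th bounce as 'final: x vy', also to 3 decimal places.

Arc 1: start y=14.830, vy=9.040 → t=2.849, apex=18.916, x_land=39.032, impact vy=-19.450
  bounce: vy ← 0.66·19.450 = 12.837
Arc 2: start y=0.000, vy=12.837 → t=2.567, apex=8.240, x_land=74.206, impact vy=-12.837
  bounce: vy ← 0.66·12.837 = 8.473
Arc 3: start y=0.000, vy=8.473 → t=1.695, apex=3.589, x_land=97.421, impact vy=-8.473
  bounce: vy ← 0.66·8.473 = 5.592
Arc 4: start y=0.000, vy=5.592 → t=1.118, apex=1.563, x_land=112.743, impact vy=-5.592
  bounce: vy ← 0.66·5.592 = 3.691
Arc 5: start y=0.000, vy=3.691 → t=0.738, apex=0.681, x_land=122.856, impact vy=-3.691
  bounce: vy ← 0.66·3.691 = 2.436
Arc 6: start y=0.000, vy=2.436 → t=0.487, apex=0.297, x_land=129.530, impact vy=-2.436
  bounce: vy ← 0.66·2.436 = 1.608
Arc 7: start y=0.000, vy=1.608 → t=0.322, apex=0.129, x_land=133.935, impact vy=-1.608
  bounce: vy ← 0.66·1.608 = 1.061

1 2.849 18.916 39.032
2 2.567 8.240 74.206
3 1.695 3.589 97.421
4 1.118 1.563 112.743
5 0.738 0.681 122.856
6 0.487 0.297 129.530
7 0.322 0.129 133.935
final: 133.935 1.061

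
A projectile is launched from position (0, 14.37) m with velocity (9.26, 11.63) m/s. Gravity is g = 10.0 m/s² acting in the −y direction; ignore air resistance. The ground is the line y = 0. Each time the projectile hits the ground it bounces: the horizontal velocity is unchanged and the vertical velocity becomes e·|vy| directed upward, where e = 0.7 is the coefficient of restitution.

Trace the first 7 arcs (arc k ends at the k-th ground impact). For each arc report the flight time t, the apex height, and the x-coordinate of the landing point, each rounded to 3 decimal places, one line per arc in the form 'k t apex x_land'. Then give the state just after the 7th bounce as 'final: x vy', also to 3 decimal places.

1 3.219 21.133 29.807
2 2.878 10.355 56.459
3 2.015 5.074 75.115
4 1.410 2.486 88.175
5 0.987 1.218 97.317
6 0.691 0.597 103.716
7 0.484 0.293 108.195
final: 108.195 1.693

Arc 1: start y=14.370, vy=11.630 → t=3.219, apex=21.133, x_land=29.807, impact vy=-20.559
  bounce: vy ← 0.7·20.559 = 14.391
Arc 2: start y=0.000, vy=14.391 → t=2.878, apex=10.355, x_land=56.459, impact vy=-14.391
  bounce: vy ← 0.7·14.391 = 10.074
Arc 3: start y=0.000, vy=10.074 → t=2.015, apex=5.074, x_land=75.115, impact vy=-10.074
  bounce: vy ← 0.7·10.074 = 7.052
Arc 4: start y=0.000, vy=7.052 → t=1.410, apex=2.486, x_land=88.175, impact vy=-7.052
  bounce: vy ← 0.7·7.052 = 4.936
Arc 5: start y=0.000, vy=4.936 → t=0.987, apex=1.218, x_land=97.317, impact vy=-4.936
  bounce: vy ← 0.7·4.936 = 3.455
Arc 6: start y=0.000, vy=3.455 → t=0.691, apex=0.597, x_land=103.716, impact vy=-3.455
  bounce: vy ← 0.7·3.455 = 2.419
Arc 7: start y=0.000, vy=2.419 → t=0.484, apex=0.293, x_land=108.195, impact vy=-2.419
  bounce: vy ← 0.7·2.419 = 1.693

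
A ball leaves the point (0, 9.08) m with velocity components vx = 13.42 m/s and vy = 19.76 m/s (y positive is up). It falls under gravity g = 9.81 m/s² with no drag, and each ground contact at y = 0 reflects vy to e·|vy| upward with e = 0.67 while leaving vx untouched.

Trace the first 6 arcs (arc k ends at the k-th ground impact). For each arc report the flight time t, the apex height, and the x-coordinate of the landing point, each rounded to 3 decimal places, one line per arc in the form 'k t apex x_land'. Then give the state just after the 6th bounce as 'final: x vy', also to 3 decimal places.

1 4.445 28.981 59.652
2 3.257 13.010 103.363
3 2.182 5.840 132.650
4 1.462 2.622 152.272
5 0.980 1.177 165.419
6 0.656 0.528 174.227
final: 174.227 2.157

Arc 1: start y=9.080, vy=19.760 → t=4.445, apex=28.981, x_land=59.652, impact vy=-23.845
  bounce: vy ← 0.67·23.845 = 15.976
Arc 2: start y=0.000, vy=15.976 → t=3.257, apex=13.010, x_land=103.363, impact vy=-15.976
  bounce: vy ← 0.67·15.976 = 10.704
Arc 3: start y=0.000, vy=10.704 → t=2.182, apex=5.840, x_land=132.650, impact vy=-10.704
  bounce: vy ← 0.67·10.704 = 7.172
Arc 4: start y=0.000, vy=7.172 → t=1.462, apex=2.622, x_land=152.272, impact vy=-7.172
  bounce: vy ← 0.67·7.172 = 4.805
Arc 5: start y=0.000, vy=4.805 → t=0.980, apex=1.177, x_land=165.419, impact vy=-4.805
  bounce: vy ← 0.67·4.805 = 3.219
Arc 6: start y=0.000, vy=3.219 → t=0.656, apex=0.528, x_land=174.227, impact vy=-3.219
  bounce: vy ← 0.67·3.219 = 2.157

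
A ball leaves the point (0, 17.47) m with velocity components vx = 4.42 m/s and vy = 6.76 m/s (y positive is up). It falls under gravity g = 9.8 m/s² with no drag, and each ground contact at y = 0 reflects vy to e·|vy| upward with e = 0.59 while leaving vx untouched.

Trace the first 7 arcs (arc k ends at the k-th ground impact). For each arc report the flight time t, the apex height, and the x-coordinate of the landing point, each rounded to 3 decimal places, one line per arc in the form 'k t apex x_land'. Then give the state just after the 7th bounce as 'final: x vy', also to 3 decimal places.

1 2.700 19.802 11.934
2 2.372 6.893 22.419
3 1.400 2.399 28.605
4 0.826 0.835 32.255
5 0.487 0.291 34.408
6 0.287 0.101 35.678
7 0.170 0.035 36.428
final: 36.428 0.490

Arc 1: start y=17.470, vy=6.760 → t=2.700, apex=19.802, x_land=11.934, impact vy=-19.700
  bounce: vy ← 0.59·19.700 = 11.623
Arc 2: start y=0.000, vy=11.623 → t=2.372, apex=6.893, x_land=22.419, impact vy=-11.623
  bounce: vy ← 0.59·11.623 = 6.858
Arc 3: start y=0.000, vy=6.858 → t=1.400, apex=2.399, x_land=28.605, impact vy=-6.858
  bounce: vy ← 0.59·6.858 = 4.046
Arc 4: start y=0.000, vy=4.046 → t=0.826, apex=0.835, x_land=32.255, impact vy=-4.046
  bounce: vy ← 0.59·4.046 = 2.387
Arc 5: start y=0.000, vy=2.387 → t=0.487, apex=0.291, x_land=34.408, impact vy=-2.387
  bounce: vy ← 0.59·2.387 = 1.408
Arc 6: start y=0.000, vy=1.408 → t=0.287, apex=0.101, x_land=35.678, impact vy=-1.408
  bounce: vy ← 0.59·1.408 = 0.831
Arc 7: start y=0.000, vy=0.831 → t=0.170, apex=0.035, x_land=36.428, impact vy=-0.831
  bounce: vy ← 0.59·0.831 = 0.490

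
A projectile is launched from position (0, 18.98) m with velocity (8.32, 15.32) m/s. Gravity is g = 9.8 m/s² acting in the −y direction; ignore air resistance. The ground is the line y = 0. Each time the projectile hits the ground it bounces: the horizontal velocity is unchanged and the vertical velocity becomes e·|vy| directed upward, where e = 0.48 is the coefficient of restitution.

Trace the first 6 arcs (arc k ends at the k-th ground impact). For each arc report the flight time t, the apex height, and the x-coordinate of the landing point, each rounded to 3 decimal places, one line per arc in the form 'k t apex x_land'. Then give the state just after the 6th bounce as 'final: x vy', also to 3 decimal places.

1 4.077 30.955 33.918
2 2.413 7.132 53.993
3 1.158 1.643 63.629
4 0.556 0.379 68.255
5 0.267 0.087 70.475
6 0.128 0.020 71.540
final: 71.540 0.301

Arc 1: start y=18.980, vy=15.320 → t=4.077, apex=30.955, x_land=33.918, impact vy=-24.631
  bounce: vy ← 0.48·24.631 = 11.823
Arc 2: start y=0.000, vy=11.823 → t=2.413, apex=7.132, x_land=53.993, impact vy=-11.823
  bounce: vy ← 0.48·11.823 = 5.675
Arc 3: start y=0.000, vy=5.675 → t=1.158, apex=1.643, x_land=63.629, impact vy=-5.675
  bounce: vy ← 0.48·5.675 = 2.724
Arc 4: start y=0.000, vy=2.724 → t=0.556, apex=0.379, x_land=68.255, impact vy=-2.724
  bounce: vy ← 0.48·2.724 = 1.308
Arc 5: start y=0.000, vy=1.308 → t=0.267, apex=0.087, x_land=70.475, impact vy=-1.308
  bounce: vy ← 0.48·1.308 = 0.628
Arc 6: start y=0.000, vy=0.628 → t=0.128, apex=0.020, x_land=71.540, impact vy=-0.628
  bounce: vy ← 0.48·0.628 = 0.301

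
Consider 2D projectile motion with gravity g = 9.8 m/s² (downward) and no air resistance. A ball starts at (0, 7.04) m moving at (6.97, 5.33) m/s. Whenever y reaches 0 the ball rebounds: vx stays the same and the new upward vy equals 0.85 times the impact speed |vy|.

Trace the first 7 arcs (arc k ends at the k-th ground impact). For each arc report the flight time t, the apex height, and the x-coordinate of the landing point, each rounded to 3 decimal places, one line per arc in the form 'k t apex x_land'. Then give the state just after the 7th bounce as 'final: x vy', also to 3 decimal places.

Arc 1: start y=7.040, vy=5.330 → t=1.860, apex=8.489, x_land=12.965, impact vy=-12.899
  bounce: vy ← 0.85·12.899 = 10.964
Arc 2: start y=0.000, vy=10.964 → t=2.238, apex=6.134, x_land=28.562, impact vy=-10.964
  bounce: vy ← 0.85·10.964 = 9.320
Arc 3: start y=0.000, vy=9.320 → t=1.902, apex=4.432, x_land=41.818, impact vy=-9.320
  bounce: vy ← 0.85·9.320 = 7.922
Arc 4: start y=0.000, vy=7.922 → t=1.617, apex=3.202, x_land=53.087, impact vy=-7.922
  bounce: vy ← 0.85·7.922 = 6.734
Arc 5: start y=0.000, vy=6.734 → t=1.374, apex=2.313, x_land=62.665, impact vy=-6.734
  bounce: vy ← 0.85·6.734 = 5.724
Arc 6: start y=0.000, vy=5.724 → t=1.168, apex=1.671, x_land=70.806, impact vy=-5.724
  bounce: vy ← 0.85·5.724 = 4.865
Arc 7: start y=0.000, vy=4.865 → t=0.993, apex=1.208, x_land=77.726, impact vy=-4.865
  bounce: vy ← 0.85·4.865 = 4.135

1 1.860 8.489 12.965
2 2.238 6.134 28.562
3 1.902 4.432 41.818
4 1.617 3.202 53.087
5 1.374 2.313 62.665
6 1.168 1.671 70.806
7 0.993 1.208 77.726
final: 77.726 4.135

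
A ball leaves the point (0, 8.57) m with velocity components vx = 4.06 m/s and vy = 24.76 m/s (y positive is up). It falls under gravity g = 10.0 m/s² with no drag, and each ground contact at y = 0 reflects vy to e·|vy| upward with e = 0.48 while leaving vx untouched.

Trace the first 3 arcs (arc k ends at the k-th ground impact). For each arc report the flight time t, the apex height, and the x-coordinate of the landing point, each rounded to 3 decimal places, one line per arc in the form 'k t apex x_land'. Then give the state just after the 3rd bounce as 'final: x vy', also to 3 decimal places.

1 5.277 39.223 21.424
2 2.689 9.037 32.340
3 1.291 2.082 37.580
final: 37.580 3.097

Arc 1: start y=8.570, vy=24.760 → t=5.277, apex=39.223, x_land=21.424, impact vy=-28.008
  bounce: vy ← 0.48·28.008 = 13.444
Arc 2: start y=0.000, vy=13.444 → t=2.689, apex=9.037, x_land=32.340, impact vy=-13.444
  bounce: vy ← 0.48·13.444 = 6.453
Arc 3: start y=0.000, vy=6.453 → t=1.291, apex=2.082, x_land=37.580, impact vy=-6.453
  bounce: vy ← 0.48·6.453 = 3.097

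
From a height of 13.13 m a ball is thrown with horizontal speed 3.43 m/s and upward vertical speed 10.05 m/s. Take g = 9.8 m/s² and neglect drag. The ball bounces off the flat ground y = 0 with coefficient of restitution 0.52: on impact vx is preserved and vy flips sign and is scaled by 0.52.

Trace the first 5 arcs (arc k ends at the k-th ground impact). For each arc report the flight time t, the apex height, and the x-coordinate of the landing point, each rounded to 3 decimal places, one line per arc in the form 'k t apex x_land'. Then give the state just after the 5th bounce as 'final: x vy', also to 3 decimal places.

Arc 1: start y=13.130, vy=10.050 → t=2.957, apex=18.283, x_land=10.143, impact vy=-18.930
  bounce: vy ← 0.52·18.930 = 9.844
Arc 2: start y=0.000, vy=9.844 → t=2.009, apex=4.944, x_land=17.034, impact vy=-9.844
  bounce: vy ← 0.52·9.844 = 5.119
Arc 3: start y=0.000, vy=5.119 → t=1.045, apex=1.337, x_land=20.617, impact vy=-5.119
  bounce: vy ← 0.52·5.119 = 2.662
Arc 4: start y=0.000, vy=2.662 → t=0.543, apex=0.361, x_land=22.480, impact vy=-2.662
  bounce: vy ← 0.52·2.662 = 1.384
Arc 5: start y=0.000, vy=1.384 → t=0.282, apex=0.098, x_land=23.449, impact vy=-1.384
  bounce: vy ← 0.52·1.384 = 0.720

1 2.957 18.283 10.143
2 2.009 4.944 17.034
3 1.045 1.337 20.617
4 0.543 0.361 22.480
5 0.282 0.098 23.449
final: 23.449 0.720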